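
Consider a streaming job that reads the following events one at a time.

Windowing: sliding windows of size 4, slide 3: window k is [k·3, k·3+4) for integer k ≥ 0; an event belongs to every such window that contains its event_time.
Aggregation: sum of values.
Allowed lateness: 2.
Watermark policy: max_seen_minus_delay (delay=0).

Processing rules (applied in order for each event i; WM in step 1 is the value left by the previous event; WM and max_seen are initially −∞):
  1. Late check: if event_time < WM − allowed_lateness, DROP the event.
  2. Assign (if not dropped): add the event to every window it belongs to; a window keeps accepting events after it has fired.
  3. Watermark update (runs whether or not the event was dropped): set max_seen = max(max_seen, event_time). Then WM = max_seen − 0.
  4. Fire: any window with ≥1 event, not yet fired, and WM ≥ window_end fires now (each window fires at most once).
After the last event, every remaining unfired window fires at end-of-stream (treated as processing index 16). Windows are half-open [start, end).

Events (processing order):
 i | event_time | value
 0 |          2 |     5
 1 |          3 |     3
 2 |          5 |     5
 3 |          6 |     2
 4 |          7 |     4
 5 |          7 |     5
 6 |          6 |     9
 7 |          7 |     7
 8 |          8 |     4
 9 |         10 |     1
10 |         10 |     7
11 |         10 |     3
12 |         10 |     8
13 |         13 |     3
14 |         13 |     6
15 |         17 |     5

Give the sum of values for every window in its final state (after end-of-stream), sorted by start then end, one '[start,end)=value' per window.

i=0 t=2 v=5: → [0,4); WM=2
i=1 t=3 v=3: → [3,7),[0,4); WM=3
i=2 t=5 v=5: → [3,7); WM=5; [0,4) fires=8
i=3 t=6 v=2: → [6,10),[3,7); WM=6
i=4 t=7 v=4: → [6,10); WM=7; [3,7) fires=10
i=5 t=7 v=5: → [6,10); WM=7
i=6 t=6 v=9: → [6,10),[3,7); WM=7
i=7 t=7 v=7: → [6,10); WM=7
i=8 t=8 v=4: → [6,10); WM=8
i=9 t=10 v=1: → [9,13); WM=10; [6,10) fires=31
i=10 t=10 v=7: → [9,13); WM=10
i=11 t=10 v=3: → [9,13); WM=10
i=12 t=10 v=8: → [9,13); WM=10
i=13 t=13 v=3: → [12,16); WM=13; [9,13) fires=19
i=14 t=13 v=6: → [12,16); WM=13
i=15 t=17 v=5: → [15,19); WM=17; [12,16) fires=9

[0,4)=8 [3,7)=19 [6,10)=31 [9,13)=19 [12,16)=9 [15,19)=5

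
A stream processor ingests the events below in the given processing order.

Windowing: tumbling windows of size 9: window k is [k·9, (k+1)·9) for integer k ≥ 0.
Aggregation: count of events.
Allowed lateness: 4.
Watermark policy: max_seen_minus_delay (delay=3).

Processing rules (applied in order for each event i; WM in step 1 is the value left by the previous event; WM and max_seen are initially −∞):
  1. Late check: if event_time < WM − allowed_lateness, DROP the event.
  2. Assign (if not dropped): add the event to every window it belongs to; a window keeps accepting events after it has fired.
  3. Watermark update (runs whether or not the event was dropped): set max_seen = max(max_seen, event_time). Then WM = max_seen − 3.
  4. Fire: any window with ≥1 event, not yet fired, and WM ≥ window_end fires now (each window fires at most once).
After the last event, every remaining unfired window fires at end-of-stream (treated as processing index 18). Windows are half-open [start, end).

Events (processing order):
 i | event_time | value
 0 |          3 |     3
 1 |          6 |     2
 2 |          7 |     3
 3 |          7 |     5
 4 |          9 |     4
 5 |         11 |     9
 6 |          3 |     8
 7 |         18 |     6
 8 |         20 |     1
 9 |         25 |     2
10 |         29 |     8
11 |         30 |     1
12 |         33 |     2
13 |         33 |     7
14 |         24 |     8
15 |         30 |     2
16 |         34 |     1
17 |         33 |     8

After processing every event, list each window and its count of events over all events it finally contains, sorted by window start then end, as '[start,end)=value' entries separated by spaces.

i=0 t=3 v=3: → [0,9); WM=0
i=1 t=6 v=2: → [0,9); WM=3
i=2 t=7 v=3: → [0,9); WM=4
i=3 t=7 v=5: → [0,9); WM=4
i=4 t=9 v=4: → [9,18); WM=6
i=5 t=11 v=9: → [9,18); WM=8
i=6 t=3 v=8: DROP (t<8-4); WM=8
i=7 t=18 v=6: → [18,27); WM=15; [0,9) fires=4
i=8 t=20 v=1: → [18,27); WM=17
i=9 t=25 v=2: → [18,27); WM=22; [9,18) fires=2
i=10 t=29 v=8: → [27,36); WM=26
i=11 t=30 v=1: → [27,36); WM=27; [18,27) fires=3
i=12 t=33 v=2: → [27,36); WM=30
i=13 t=33 v=7: → [27,36); WM=30
i=14 t=24 v=8: DROP (t<30-4); WM=30
i=15 t=30 v=2: → [27,36); WM=30
i=16 t=34 v=1: → [27,36); WM=31
i=17 t=33 v=8: → [27,36); WM=31

[0,9)=4 [9,18)=2 [18,27)=3 [27,36)=7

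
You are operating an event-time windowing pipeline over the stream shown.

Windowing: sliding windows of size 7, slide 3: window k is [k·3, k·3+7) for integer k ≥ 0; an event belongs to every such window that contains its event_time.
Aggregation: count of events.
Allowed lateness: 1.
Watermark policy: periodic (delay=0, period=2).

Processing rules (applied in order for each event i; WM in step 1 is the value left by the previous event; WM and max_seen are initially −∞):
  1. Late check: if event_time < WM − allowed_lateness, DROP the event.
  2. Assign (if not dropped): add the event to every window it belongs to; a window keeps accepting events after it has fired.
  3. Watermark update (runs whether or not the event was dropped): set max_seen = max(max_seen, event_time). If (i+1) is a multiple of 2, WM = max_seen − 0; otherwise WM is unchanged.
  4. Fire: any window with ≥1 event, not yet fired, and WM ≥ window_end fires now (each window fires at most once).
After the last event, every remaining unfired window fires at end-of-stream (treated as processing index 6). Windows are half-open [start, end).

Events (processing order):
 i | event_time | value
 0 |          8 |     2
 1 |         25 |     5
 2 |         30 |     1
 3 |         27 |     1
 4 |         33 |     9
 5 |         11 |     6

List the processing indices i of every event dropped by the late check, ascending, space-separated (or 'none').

i=0 t=8 v=2: → [6,13),[3,10); WM=−∞
i=1 t=25 v=5: → [24,31),[21,28); WM=25; [3,10) fires=1 [6,13) fires=1
i=2 t=30 v=1: → [30,37),[27,34),[24,31); WM=25
i=3 t=27 v=1: → [27,34),[24,31),[21,28); WM=30; [21,28) fires=2
i=4 t=33 v=9: → [33,40),[30,37),[27,34); WM=30
i=5 t=11 v=6: DROP (t<30-1); WM=33; [24,31) fires=3

5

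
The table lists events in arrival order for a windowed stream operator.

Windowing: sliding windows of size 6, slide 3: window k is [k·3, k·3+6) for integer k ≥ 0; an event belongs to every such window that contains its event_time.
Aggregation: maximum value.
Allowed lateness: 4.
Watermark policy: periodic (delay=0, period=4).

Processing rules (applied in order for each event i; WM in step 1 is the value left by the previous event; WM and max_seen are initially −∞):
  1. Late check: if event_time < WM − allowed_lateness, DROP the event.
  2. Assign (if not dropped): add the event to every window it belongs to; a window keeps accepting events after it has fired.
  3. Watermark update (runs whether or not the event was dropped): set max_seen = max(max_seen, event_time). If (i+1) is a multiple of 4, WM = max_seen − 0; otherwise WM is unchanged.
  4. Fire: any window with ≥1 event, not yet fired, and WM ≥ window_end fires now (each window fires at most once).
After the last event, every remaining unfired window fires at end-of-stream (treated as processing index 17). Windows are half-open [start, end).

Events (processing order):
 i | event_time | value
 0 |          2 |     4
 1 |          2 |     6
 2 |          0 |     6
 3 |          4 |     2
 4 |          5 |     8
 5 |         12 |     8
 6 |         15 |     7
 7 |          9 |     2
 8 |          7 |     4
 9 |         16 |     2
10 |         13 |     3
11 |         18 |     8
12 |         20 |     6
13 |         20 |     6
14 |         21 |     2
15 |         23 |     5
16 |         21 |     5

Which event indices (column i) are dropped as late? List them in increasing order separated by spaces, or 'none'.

i=0 t=2 v=4: → [0,6); WM=−∞
i=1 t=2 v=6: → [0,6); WM=−∞
i=2 t=0 v=6: → [0,6); WM=−∞
i=3 t=4 v=2: → [3,9),[0,6); WM=4
i=4 t=5 v=8: → [3,9),[0,6); WM=4
i=5 t=12 v=8: → [12,18),[9,15); WM=4
i=6 t=15 v=7: → [15,21),[12,18); WM=4
i=7 t=9 v=2: → [9,15),[6,12); WM=15; [0,6) fires=8 [3,9) fires=8 [6,12) fires=2 [9,15) fires=8
i=8 t=7 v=4: DROP (t<15-4); WM=15
i=9 t=16 v=2: → [15,21),[12,18); WM=15
i=10 t=13 v=3: → [12,18),[9,15); WM=15
i=11 t=18 v=8: → [18,24),[15,21); WM=18; [12,18) fires=8
i=12 t=20 v=6: → [18,24),[15,21); WM=18
i=13 t=20 v=6: → [18,24),[15,21); WM=18
i=14 t=21 v=2: → [21,27),[18,24); WM=18
i=15 t=23 v=5: → [21,27),[18,24); WM=23; [15,21) fires=8
i=16 t=21 v=5: → [21,27),[18,24); WM=23

8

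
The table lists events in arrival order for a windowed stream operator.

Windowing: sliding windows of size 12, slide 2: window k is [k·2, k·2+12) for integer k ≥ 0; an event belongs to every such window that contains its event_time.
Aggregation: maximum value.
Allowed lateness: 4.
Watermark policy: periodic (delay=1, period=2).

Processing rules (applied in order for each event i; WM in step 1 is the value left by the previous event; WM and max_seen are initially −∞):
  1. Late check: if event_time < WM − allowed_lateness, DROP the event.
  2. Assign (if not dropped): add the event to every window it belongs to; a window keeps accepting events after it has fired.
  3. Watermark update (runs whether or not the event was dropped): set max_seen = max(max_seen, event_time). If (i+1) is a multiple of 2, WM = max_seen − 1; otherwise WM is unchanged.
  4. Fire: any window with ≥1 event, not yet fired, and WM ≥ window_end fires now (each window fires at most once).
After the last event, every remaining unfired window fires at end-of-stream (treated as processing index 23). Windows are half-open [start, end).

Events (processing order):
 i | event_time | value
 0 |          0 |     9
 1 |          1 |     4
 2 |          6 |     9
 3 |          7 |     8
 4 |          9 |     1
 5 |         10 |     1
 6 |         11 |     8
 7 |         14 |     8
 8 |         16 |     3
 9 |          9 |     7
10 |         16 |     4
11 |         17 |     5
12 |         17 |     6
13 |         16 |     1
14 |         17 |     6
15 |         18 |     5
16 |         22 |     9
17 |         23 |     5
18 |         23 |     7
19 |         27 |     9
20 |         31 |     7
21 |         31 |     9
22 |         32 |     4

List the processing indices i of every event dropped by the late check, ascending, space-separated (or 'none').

i=0 t=0 v=9: → [0,12); WM=−∞
i=1 t=1 v=4: → [0,12); WM=0
i=2 t=6 v=9: → [6,18),[4,16),[2,14),[0,12); WM=0
i=3 t=7 v=8: → [6,18),[4,16),[2,14),[0,12); WM=6
i=4 t=9 v=1: → [8,20),[6,18),[4,16),[2,14),[0,12); WM=6
i=5 t=10 v=1: → [10,22),[8,20),[6,18),[4,16),[2,14),[0,12); WM=9
i=6 t=11 v=8: → [10,22),[8,20),[6,18),[4,16),[2,14),[0,12); WM=9
i=7 t=14 v=8: → [14,26),[12,24),[10,22),[8,20),[6,18),[4,16); WM=13; [0,12) fires=9
i=8 t=16 v=3: → [16,28),[14,26),[12,24),[10,22),[8,20),[6,18); WM=13
i=9 t=9 v=7: → [8,20),[6,18),[4,16),[2,14),[0,12); WM=15; [2,14) fires=9
i=10 t=16 v=4: → [16,28),[14,26),[12,24),[10,22),[8,20),[6,18); WM=15
i=11 t=17 v=5: → [16,28),[14,26),[12,24),[10,22),[8,20),[6,18); WM=16; [4,16) fires=9
i=12 t=17 v=6: → [16,28),[14,26),[12,24),[10,22),[8,20),[6,18); WM=16
i=13 t=16 v=1: → [16,28),[14,26),[12,24),[10,22),[8,20),[6,18); WM=16
i=14 t=17 v=6: → [16,28),[14,26),[12,24),[10,22),[8,20),[6,18); WM=16
i=15 t=18 v=5: → [18,30),[16,28),[14,26),[12,24),[10,22),[8,20); WM=17
i=16 t=22 v=9: → [22,34),[20,32),[18,30),[16,28),[14,26),[12,24); WM=17
i=17 t=23 v=5: → [22,34),[20,32),[18,30),[16,28),[14,26),[12,24); WM=22; [6,18) fires=9 [8,20) fires=8 [10,22) fires=8
i=18 t=23 v=7: → [22,34),[20,32),[18,30),[16,28),[14,26),[12,24); WM=22
i=19 t=27 v=9: → [26,38),[24,36),[22,34),[20,32),[18,30),[16,28); WM=26; [12,24) fires=9 [14,26) fires=9
i=20 t=31 v=7: → [30,42),[28,40),[26,38),[24,36),[22,34),[20,32); WM=26
i=21 t=31 v=9: → [30,42),[28,40),[26,38),[24,36),[22,34),[20,32); WM=30; [16,28) fires=9 [18,30) fires=9
i=22 t=32 v=4: → [32,44),[30,42),[28,40),[26,38),[24,36),[22,34); WM=30

none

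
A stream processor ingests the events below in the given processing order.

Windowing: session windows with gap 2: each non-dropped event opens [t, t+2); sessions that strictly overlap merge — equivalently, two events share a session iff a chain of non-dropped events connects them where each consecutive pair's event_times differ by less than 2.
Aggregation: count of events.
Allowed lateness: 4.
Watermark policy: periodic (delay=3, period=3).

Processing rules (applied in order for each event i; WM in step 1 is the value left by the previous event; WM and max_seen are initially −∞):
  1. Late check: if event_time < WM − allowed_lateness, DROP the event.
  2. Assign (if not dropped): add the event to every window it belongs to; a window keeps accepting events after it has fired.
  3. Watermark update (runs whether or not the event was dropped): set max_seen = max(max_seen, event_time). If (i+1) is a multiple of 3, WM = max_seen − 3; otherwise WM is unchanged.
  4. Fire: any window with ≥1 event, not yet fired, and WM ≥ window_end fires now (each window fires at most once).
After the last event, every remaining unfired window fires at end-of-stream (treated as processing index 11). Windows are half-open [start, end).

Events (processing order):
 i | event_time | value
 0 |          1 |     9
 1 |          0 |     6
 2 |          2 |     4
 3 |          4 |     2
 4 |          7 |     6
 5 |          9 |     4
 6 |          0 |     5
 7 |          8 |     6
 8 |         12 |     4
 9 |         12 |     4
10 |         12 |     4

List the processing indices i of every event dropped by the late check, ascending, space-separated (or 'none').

6

i=0 t=1 v=9: → [1,3); WM=−∞
i=1 t=0 v=6: → [0,3); WM=−∞
i=2 t=2 v=4: → [0,4); WM=-1
i=3 t=4 v=2: → [4,6); WM=-1
i=4 t=7 v=6: → [7,9); WM=-1
i=5 t=9 v=4: → [9,11); WM=6
i=6 t=0 v=5: DROP (t<6-4); WM=6
i=7 t=8 v=6: → [7,11); WM=6
i=8 t=12 v=4: → [12,14); WM=9
i=9 t=12 v=4: → [12,14); WM=9
i=10 t=12 v=4: → [12,14); WM=9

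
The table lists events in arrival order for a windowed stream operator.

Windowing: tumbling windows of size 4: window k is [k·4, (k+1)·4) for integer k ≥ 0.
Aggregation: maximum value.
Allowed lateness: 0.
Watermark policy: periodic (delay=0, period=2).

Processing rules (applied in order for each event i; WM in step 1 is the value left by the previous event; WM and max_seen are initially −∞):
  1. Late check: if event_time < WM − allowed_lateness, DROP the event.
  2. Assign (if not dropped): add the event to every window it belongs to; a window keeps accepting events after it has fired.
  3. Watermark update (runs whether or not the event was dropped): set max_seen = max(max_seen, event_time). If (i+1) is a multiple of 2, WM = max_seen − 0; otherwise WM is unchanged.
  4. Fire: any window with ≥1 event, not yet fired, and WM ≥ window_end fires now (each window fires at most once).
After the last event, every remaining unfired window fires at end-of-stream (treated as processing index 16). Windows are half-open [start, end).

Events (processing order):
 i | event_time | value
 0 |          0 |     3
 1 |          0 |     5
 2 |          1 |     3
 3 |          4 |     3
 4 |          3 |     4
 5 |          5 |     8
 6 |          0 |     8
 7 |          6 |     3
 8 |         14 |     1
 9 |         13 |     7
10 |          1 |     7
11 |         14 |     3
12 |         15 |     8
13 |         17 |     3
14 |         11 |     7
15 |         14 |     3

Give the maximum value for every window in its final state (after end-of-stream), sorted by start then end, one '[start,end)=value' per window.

[0,4)=5 [4,8)=8 [12,16)=8 [16,20)=3

i=0 t=0 v=3: → [0,4); WM=−∞
i=1 t=0 v=5: → [0,4); WM=0
i=2 t=1 v=3: → [0,4); WM=0
i=3 t=4 v=3: → [4,8); WM=4; [0,4) fires=5
i=4 t=3 v=4: DROP (t<4-0); WM=4
i=5 t=5 v=8: → [4,8); WM=5
i=6 t=0 v=8: DROP (t<5-0); WM=5
i=7 t=6 v=3: → [4,8); WM=6
i=8 t=14 v=1: → [12,16); WM=6
i=9 t=13 v=7: → [12,16); WM=14; [4,8) fires=8
i=10 t=1 v=7: DROP (t<14-0); WM=14
i=11 t=14 v=3: → [12,16); WM=14
i=12 t=15 v=8: → [12,16); WM=14
i=13 t=17 v=3: → [16,20); WM=17; [12,16) fires=8
i=14 t=11 v=7: DROP (t<17-0); WM=17
i=15 t=14 v=3: DROP (t<17-0); WM=17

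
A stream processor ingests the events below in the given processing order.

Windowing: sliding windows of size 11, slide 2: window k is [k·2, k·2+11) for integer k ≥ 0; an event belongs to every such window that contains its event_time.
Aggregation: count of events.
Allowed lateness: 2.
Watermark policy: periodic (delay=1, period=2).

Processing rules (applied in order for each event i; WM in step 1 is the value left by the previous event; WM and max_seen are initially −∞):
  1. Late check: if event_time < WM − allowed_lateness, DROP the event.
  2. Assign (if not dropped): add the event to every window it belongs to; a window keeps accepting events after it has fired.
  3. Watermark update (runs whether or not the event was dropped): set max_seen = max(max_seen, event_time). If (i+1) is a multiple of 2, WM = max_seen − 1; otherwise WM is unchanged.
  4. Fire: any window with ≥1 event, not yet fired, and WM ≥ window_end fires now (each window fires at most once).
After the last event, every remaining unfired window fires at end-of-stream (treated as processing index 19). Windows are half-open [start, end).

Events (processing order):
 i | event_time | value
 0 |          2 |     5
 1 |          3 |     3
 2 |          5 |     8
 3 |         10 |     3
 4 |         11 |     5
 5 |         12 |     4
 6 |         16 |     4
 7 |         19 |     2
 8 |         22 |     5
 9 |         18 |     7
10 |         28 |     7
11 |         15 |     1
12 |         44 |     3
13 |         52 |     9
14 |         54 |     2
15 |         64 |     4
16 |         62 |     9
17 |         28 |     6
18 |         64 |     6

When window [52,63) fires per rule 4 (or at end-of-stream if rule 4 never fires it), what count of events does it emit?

i=0 t=2 v=5: → [2,13),[0,11); WM=−∞
i=1 t=3 v=3: → [2,13),[0,11); WM=2
i=2 t=5 v=8: → [4,15),[2,13),[0,11); WM=2
i=3 t=10 v=3: → [10,21),[8,19),[6,17),[4,15),[2,13),[0,11); WM=9
i=4 t=11 v=5: → [10,21),[8,19),[6,17),[4,15),[2,13); WM=9
i=5 t=12 v=4: → [12,23),[10,21),[8,19),[6,17),[4,15),[2,13); WM=11; [0,11) fires=4
i=6 t=16 v=4: → [16,27),[14,25),[12,23),[10,21),[8,19),[6,17); WM=11
i=7 t=19 v=2: → [18,29),[16,27),[14,25),[12,23),[10,21); WM=18; [2,13) fires=6 [4,15) fires=4 [6,17) fires=4
i=8 t=22 v=5: → [22,33),[20,31),[18,29),[16,27),[14,25),[12,23); WM=18
i=9 t=18 v=7: → [18,29),[16,27),[14,25),[12,23),[10,21),[8,19); WM=21; [8,19) fires=5 [10,21) fires=6
i=10 t=28 v=7: → [28,39),[26,37),[24,35),[22,33),[20,31),[18,29); WM=21
i=11 t=15 v=1: DROP (t<21-2); WM=27; [12,23) fires=5 [14,25) fires=4 [16,27) fires=4
i=12 t=44 v=3: → [44,55),[42,53),[40,51),[38,49),[36,47),[34,45); WM=27
i=13 t=52 v=9: → [52,63),[50,61),[48,59),[46,57),[44,55),[42,53); WM=51; [18,29) fires=4 [20,31) fires=2 [22,33) fires=2 [24,35) fires=1 [26,37) fires=1 [28,39) fires=1 [34,45) fires=1 [36,47) fires=1 [38,49) fires=1 [40,51) fires=1
i=14 t=54 v=2: → [54,65),[52,63),[50,61),[48,59),[46,57),[44,55); WM=51
i=15 t=64 v=4: → [64,75),[62,73),[60,71),[58,69),[56,67),[54,65); WM=63; [42,53) fires=2 [44,55) fires=3 [46,57) fires=2 [48,59) fires=2 [50,61) fires=2 [52,63) fires=2
i=16 t=62 v=9: → [62,73),[60,71),[58,69),[56,67),[54,65),[52,63); WM=63
i=17 t=28 v=6: DROP (t<63-2); WM=63
i=18 t=64 v=6: → [64,75),[62,73),[60,71),[58,69),[56,67),[54,65); WM=63

2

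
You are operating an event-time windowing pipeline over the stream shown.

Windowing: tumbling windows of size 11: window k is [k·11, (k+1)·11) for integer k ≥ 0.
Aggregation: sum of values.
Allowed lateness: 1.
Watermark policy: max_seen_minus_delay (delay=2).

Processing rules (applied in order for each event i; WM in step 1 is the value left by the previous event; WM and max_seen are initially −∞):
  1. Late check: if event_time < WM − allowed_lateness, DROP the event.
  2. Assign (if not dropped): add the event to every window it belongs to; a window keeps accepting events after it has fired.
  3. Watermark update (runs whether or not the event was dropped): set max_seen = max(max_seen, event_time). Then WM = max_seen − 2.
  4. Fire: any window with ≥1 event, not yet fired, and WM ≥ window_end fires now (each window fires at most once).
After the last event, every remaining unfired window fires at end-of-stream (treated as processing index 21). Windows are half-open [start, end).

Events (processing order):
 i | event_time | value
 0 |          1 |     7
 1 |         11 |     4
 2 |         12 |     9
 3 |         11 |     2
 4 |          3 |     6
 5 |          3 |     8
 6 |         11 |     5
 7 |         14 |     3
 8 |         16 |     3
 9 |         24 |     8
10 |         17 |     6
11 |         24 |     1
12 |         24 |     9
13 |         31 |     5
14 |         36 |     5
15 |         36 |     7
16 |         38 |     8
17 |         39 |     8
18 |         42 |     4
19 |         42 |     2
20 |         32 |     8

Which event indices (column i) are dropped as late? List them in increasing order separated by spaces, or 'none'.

i=0 t=1 v=7: → [0,11); WM=-1
i=1 t=11 v=4: → [11,22); WM=9
i=2 t=12 v=9: → [11,22); WM=10
i=3 t=11 v=2: → [11,22); WM=10
i=4 t=3 v=6: DROP (t<10-1); WM=10
i=5 t=3 v=8: DROP (t<10-1); WM=10
i=6 t=11 v=5: → [11,22); WM=10
i=7 t=14 v=3: → [11,22); WM=12; [0,11) fires=7
i=8 t=16 v=3: → [11,22); WM=14
i=9 t=24 v=8: → [22,33); WM=22; [11,22) fires=26
i=10 t=17 v=6: DROP (t<22-1); WM=22
i=11 t=24 v=1: → [22,33); WM=22
i=12 t=24 v=9: → [22,33); WM=22
i=13 t=31 v=5: → [22,33); WM=29
i=14 t=36 v=5: → [33,44); WM=34; [22,33) fires=23
i=15 t=36 v=7: → [33,44); WM=34
i=16 t=38 v=8: → [33,44); WM=36
i=17 t=39 v=8: → [33,44); WM=37
i=18 t=42 v=4: → [33,44); WM=40
i=19 t=42 v=2: → [33,44); WM=40
i=20 t=32 v=8: DROP (t<40-1); WM=40

4 5 10 20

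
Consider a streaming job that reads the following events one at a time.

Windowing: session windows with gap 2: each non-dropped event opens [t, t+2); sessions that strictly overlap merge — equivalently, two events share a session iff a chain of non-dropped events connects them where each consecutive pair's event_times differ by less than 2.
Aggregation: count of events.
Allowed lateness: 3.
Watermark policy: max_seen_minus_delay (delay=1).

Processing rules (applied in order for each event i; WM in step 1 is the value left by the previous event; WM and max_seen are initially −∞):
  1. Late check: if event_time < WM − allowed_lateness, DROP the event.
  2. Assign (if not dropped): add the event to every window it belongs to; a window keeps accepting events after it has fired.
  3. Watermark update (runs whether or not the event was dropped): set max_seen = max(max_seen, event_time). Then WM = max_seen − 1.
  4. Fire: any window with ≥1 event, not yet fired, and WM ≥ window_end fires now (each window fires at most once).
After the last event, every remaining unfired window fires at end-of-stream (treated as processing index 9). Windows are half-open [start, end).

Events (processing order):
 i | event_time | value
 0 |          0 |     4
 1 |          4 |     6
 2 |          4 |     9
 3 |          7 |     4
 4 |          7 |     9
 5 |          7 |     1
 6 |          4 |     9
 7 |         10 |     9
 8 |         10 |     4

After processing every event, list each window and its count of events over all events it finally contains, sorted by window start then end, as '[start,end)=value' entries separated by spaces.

[0,2)=1 [4,6)=3 [7,9)=3 [10,12)=2

i=0 t=0 v=4: → [0,2); WM=-1
i=1 t=4 v=6: → [4,6); WM=3
i=2 t=4 v=9: → [4,6); WM=3
i=3 t=7 v=4: → [7,9); WM=6
i=4 t=7 v=9: → [7,9); WM=6
i=5 t=7 v=1: → [7,9); WM=6
i=6 t=4 v=9: → [4,6); WM=6
i=7 t=10 v=9: → [10,12); WM=9
i=8 t=10 v=4: → [10,12); WM=9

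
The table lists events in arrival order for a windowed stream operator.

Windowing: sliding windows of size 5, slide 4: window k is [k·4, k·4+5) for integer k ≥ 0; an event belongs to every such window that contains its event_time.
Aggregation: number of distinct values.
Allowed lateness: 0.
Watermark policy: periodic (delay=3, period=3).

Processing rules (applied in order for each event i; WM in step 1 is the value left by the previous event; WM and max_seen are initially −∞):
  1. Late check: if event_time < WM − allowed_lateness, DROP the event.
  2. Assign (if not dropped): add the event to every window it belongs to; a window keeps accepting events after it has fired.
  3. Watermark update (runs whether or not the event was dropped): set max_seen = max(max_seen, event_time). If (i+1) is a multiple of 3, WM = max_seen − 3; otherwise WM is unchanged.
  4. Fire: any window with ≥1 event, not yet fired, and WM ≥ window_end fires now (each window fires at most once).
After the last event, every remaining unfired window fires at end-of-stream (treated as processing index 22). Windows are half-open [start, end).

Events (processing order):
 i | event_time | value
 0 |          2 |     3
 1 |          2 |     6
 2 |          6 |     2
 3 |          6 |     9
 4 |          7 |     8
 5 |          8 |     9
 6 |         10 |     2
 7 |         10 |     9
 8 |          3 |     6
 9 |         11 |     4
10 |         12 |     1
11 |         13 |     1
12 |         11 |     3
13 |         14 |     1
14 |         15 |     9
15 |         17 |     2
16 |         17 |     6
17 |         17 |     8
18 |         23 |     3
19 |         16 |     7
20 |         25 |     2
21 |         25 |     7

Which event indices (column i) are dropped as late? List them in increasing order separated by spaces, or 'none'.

i=0 t=2 v=3: → [0,5); WM=−∞
i=1 t=2 v=6: → [0,5); WM=−∞
i=2 t=6 v=2: → [4,9); WM=3
i=3 t=6 v=9: → [4,9); WM=3
i=4 t=7 v=8: → [4,9); WM=3
i=5 t=8 v=9: → [8,13),[4,9); WM=5; [0,5) fires=2
i=6 t=10 v=2: → [8,13); WM=5
i=7 t=10 v=9: → [8,13); WM=5
i=8 t=3 v=6: DROP (t<5-0); WM=7
i=9 t=11 v=4: → [8,13); WM=7
i=10 t=12 v=1: → [12,17),[8,13); WM=7
i=11 t=13 v=1: → [12,17); WM=10; [4,9) fires=3
i=12 t=11 v=3: → [8,13); WM=10
i=13 t=14 v=1: → [12,17); WM=10
i=14 t=15 v=9: → [12,17); WM=12
i=15 t=17 v=2: → [16,21); WM=12
i=16 t=17 v=6: → [16,21); WM=12
i=17 t=17 v=8: → [16,21); WM=14; [8,13) fires=5
i=18 t=23 v=3: → [20,25); WM=14
i=19 t=16 v=7: → [16,21),[12,17); WM=14
i=20 t=25 v=2: → [24,29); WM=22; [12,17) fires=3 [16,21) fires=4
i=21 t=25 v=7: → [24,29); WM=22

8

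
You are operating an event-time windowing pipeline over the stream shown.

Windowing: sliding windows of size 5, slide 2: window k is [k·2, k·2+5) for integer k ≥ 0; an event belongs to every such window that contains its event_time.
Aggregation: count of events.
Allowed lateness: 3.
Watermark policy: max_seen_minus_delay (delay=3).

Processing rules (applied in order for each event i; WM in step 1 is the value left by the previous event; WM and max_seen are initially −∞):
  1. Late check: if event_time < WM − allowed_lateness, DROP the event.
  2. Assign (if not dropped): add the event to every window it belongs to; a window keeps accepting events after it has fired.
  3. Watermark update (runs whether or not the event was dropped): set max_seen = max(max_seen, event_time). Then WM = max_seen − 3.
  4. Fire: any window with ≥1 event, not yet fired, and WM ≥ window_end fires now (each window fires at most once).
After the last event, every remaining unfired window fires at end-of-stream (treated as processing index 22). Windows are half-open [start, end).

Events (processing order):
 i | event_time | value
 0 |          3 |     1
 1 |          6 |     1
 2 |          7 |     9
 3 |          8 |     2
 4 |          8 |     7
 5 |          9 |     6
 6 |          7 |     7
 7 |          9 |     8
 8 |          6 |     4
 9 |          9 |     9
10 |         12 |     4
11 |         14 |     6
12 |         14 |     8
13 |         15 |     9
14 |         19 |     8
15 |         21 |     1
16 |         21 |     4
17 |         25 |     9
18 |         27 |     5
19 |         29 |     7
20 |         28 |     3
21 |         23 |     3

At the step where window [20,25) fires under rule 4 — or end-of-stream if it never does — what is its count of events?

2

i=0 t=3 v=1: → [2,7),[0,5); WM=0
i=1 t=6 v=1: → [6,11),[4,9),[2,7); WM=3
i=2 t=7 v=9: → [6,11),[4,9); WM=4
i=3 t=8 v=2: → [8,13),[6,11),[4,9); WM=5; [0,5) fires=1
i=4 t=8 v=7: → [8,13),[6,11),[4,9); WM=5
i=5 t=9 v=6: → [8,13),[6,11); WM=6
i=6 t=7 v=7: → [6,11),[4,9); WM=6
i=7 t=9 v=8: → [8,13),[6,11); WM=6
i=8 t=6 v=4: → [6,11),[4,9),[2,7); WM=6
i=9 t=9 v=9: → [8,13),[6,11); WM=6
i=10 t=12 v=4: → [12,17),[10,15),[8,13); WM=9; [2,7) fires=3 [4,9) fires=6
i=11 t=14 v=6: → [14,19),[12,17),[10,15); WM=11; [6,11) fires=9
i=12 t=14 v=8: → [14,19),[12,17),[10,15); WM=11
i=13 t=15 v=9: → [14,19),[12,17); WM=12
i=14 t=19 v=8: → [18,23),[16,21); WM=16; [8,13) fires=6 [10,15) fires=3
i=15 t=21 v=1: → [20,25),[18,23); WM=18; [12,17) fires=4
i=16 t=21 v=4: → [20,25),[18,23); WM=18
i=17 t=25 v=9: → [24,29),[22,27); WM=22; [14,19) fires=3 [16,21) fires=1
i=18 t=27 v=5: → [26,31),[24,29); WM=24; [18,23) fires=3
i=19 t=29 v=7: → [28,33),[26,31); WM=26; [20,25) fires=2
i=20 t=28 v=3: → [28,33),[26,31),[24,29); WM=26
i=21 t=23 v=3: → [22,27),[20,25); WM=26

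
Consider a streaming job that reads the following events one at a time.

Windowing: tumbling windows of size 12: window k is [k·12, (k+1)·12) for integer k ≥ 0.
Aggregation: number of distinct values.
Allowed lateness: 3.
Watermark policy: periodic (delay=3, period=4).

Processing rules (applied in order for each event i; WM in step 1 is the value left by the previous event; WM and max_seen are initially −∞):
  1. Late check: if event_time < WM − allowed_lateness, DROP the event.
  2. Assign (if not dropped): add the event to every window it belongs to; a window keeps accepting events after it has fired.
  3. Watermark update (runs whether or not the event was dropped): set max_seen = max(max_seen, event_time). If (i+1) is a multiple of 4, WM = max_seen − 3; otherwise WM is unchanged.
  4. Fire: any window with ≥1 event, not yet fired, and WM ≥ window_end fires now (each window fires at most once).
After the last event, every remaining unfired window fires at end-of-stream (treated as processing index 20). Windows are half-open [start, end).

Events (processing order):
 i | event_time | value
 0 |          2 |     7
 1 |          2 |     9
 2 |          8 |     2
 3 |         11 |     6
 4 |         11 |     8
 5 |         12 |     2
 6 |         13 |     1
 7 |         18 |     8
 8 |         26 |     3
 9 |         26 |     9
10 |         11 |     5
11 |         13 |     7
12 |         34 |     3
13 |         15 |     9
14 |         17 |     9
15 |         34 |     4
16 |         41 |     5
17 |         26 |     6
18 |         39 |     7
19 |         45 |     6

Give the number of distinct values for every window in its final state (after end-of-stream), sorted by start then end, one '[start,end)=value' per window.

i=0 t=2 v=7: → [0,12); WM=−∞
i=1 t=2 v=9: → [0,12); WM=−∞
i=2 t=8 v=2: → [0,12); WM=−∞
i=3 t=11 v=6: → [0,12); WM=8
i=4 t=11 v=8: → [0,12); WM=8
i=5 t=12 v=2: → [12,24); WM=8
i=6 t=13 v=1: → [12,24); WM=8
i=7 t=18 v=8: → [12,24); WM=15; [0,12) fires=5
i=8 t=26 v=3: → [24,36); WM=15
i=9 t=26 v=9: → [24,36); WM=15
i=10 t=11 v=5: DROP (t<15-3); WM=15
i=11 t=13 v=7: → [12,24); WM=23
i=12 t=34 v=3: → [24,36); WM=23
i=13 t=15 v=9: DROP (t<23-3); WM=23
i=14 t=17 v=9: DROP (t<23-3); WM=23
i=15 t=34 v=4: → [24,36); WM=31; [12,24) fires=4
i=16 t=41 v=5: → [36,48); WM=31
i=17 t=26 v=6: DROP (t<31-3); WM=31
i=18 t=39 v=7: → [36,48); WM=31
i=19 t=45 v=6: → [36,48); WM=42; [24,36) fires=3

[0,12)=5 [12,24)=4 [24,36)=3 [36,48)=3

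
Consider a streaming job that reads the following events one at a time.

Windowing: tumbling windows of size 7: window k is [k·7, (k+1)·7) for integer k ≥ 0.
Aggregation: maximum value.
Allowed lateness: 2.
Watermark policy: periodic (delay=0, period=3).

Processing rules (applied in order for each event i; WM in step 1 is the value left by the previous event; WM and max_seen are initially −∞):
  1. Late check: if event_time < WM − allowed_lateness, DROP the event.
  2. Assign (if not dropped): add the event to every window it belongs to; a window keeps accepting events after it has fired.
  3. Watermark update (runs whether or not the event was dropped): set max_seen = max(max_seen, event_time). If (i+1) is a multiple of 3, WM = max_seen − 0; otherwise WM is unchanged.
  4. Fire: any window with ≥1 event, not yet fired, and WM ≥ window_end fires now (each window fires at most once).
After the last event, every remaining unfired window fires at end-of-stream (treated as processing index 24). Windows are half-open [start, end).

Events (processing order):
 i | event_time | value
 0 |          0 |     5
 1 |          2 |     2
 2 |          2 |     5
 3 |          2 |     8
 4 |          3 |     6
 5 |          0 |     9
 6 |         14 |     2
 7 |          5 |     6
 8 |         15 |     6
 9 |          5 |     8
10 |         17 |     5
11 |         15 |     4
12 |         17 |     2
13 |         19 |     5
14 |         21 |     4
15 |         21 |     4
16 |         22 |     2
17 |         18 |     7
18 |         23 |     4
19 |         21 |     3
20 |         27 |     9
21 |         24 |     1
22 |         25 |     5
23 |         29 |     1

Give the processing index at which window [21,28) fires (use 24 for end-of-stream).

i=0 t=0 v=5: → [0,7); WM=−∞
i=1 t=2 v=2: → [0,7); WM=−∞
i=2 t=2 v=5: → [0,7); WM=2
i=3 t=2 v=8: → [0,7); WM=2
i=4 t=3 v=6: → [0,7); WM=2
i=5 t=0 v=9: → [0,7); WM=3
i=6 t=14 v=2: → [14,21); WM=3
i=7 t=5 v=6: → [0,7); WM=3
i=8 t=15 v=6: → [14,21); WM=15; [0,7) fires=9
i=9 t=5 v=8: DROP (t<15-2); WM=15
i=10 t=17 v=5: → [14,21); WM=15
i=11 t=15 v=4: → [14,21); WM=17
i=12 t=17 v=2: → [14,21); WM=17
i=13 t=19 v=5: → [14,21); WM=17
i=14 t=21 v=4: → [21,28); WM=21; [14,21) fires=6
i=15 t=21 v=4: → [21,28); WM=21
i=16 t=22 v=2: → [21,28); WM=21
i=17 t=18 v=7: DROP (t<21-2); WM=22
i=18 t=23 v=4: → [21,28); WM=22
i=19 t=21 v=3: → [21,28); WM=22
i=20 t=27 v=9: → [21,28); WM=27
i=21 t=24 v=1: DROP (t<27-2); WM=27
i=22 t=25 v=5: → [21,28); WM=27
i=23 t=29 v=1: → [28,35); WM=29; [21,28) fires=9

23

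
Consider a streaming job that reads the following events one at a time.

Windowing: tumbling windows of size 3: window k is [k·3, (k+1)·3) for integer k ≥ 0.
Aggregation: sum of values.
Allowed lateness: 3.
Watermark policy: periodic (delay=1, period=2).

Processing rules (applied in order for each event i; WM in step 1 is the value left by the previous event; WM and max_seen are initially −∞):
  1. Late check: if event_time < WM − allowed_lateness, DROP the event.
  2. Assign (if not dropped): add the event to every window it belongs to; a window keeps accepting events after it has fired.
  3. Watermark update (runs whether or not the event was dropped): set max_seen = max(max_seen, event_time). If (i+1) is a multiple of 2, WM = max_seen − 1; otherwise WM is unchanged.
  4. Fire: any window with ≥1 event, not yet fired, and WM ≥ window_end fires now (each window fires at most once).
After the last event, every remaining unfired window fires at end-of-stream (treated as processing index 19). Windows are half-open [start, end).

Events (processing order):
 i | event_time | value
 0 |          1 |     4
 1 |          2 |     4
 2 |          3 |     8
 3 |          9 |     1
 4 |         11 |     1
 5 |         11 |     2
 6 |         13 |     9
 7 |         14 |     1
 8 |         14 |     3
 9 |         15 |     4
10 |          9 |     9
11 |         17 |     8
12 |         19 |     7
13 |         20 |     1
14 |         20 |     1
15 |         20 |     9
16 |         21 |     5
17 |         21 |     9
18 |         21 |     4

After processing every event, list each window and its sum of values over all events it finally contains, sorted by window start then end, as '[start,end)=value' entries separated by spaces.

[0,3)=8 [3,6)=8 [9,12)=4 [12,15)=13 [15,18)=12 [18,21)=18 [21,24)=18

i=0 t=1 v=4: → [0,3); WM=−∞
i=1 t=2 v=4: → [0,3); WM=1
i=2 t=3 v=8: → [3,6); WM=1
i=3 t=9 v=1: → [9,12); WM=8; [0,3) fires=8 [3,6) fires=8
i=4 t=11 v=1: → [9,12); WM=8
i=5 t=11 v=2: → [9,12); WM=10
i=6 t=13 v=9: → [12,15); WM=10
i=7 t=14 v=1: → [12,15); WM=13; [9,12) fires=4
i=8 t=14 v=3: → [12,15); WM=13
i=9 t=15 v=4: → [15,18); WM=14
i=10 t=9 v=9: DROP (t<14-3); WM=14
i=11 t=17 v=8: → [15,18); WM=16; [12,15) fires=13
i=12 t=19 v=7: → [18,21); WM=16
i=13 t=20 v=1: → [18,21); WM=19; [15,18) fires=12
i=14 t=20 v=1: → [18,21); WM=19
i=15 t=20 v=9: → [18,21); WM=19
i=16 t=21 v=5: → [21,24); WM=19
i=17 t=21 v=9: → [21,24); WM=20
i=18 t=21 v=4: → [21,24); WM=20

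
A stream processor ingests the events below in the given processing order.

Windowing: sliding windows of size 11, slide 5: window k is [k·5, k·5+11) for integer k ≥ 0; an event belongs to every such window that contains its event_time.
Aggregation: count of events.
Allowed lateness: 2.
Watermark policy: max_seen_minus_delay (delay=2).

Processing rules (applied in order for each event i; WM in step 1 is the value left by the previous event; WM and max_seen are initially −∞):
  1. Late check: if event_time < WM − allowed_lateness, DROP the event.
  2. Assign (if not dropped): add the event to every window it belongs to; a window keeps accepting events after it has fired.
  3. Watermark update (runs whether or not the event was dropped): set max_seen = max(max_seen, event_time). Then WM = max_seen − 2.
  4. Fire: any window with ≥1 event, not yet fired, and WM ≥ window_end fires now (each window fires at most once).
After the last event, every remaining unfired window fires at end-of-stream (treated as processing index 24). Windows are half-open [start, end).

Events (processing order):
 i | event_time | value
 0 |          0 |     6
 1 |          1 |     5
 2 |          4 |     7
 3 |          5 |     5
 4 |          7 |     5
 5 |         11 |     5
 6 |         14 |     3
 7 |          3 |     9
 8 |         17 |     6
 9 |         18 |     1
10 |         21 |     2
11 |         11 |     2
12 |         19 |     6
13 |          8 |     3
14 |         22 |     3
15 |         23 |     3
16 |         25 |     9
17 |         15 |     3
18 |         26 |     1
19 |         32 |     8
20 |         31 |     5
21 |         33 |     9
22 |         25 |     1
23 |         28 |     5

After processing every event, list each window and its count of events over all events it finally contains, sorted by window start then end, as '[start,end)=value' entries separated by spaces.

i=0 t=0 v=6: → [0,11); WM=-2
i=1 t=1 v=5: → [0,11); WM=-1
i=2 t=4 v=7: → [0,11); WM=2
i=3 t=5 v=5: → [5,16),[0,11); WM=3
i=4 t=7 v=5: → [5,16),[0,11); WM=5
i=5 t=11 v=5: → [10,21),[5,16); WM=9
i=6 t=14 v=3: → [10,21),[5,16); WM=12; [0,11) fires=5
i=7 t=3 v=9: DROP (t<12-2); WM=12
i=8 t=17 v=6: → [15,26),[10,21); WM=15
i=9 t=18 v=1: → [15,26),[10,21); WM=16; [5,16) fires=4
i=10 t=21 v=2: → [20,31),[15,26); WM=19
i=11 t=11 v=2: DROP (t<19-2); WM=19
i=12 t=19 v=6: → [15,26),[10,21); WM=19
i=13 t=8 v=3: DROP (t<19-2); WM=19
i=14 t=22 v=3: → [20,31),[15,26); WM=20
i=15 t=23 v=3: → [20,31),[15,26); WM=21; [10,21) fires=5
i=16 t=25 v=9: → [25,36),[20,31),[15,26); WM=23
i=17 t=15 v=3: DROP (t<23-2); WM=23
i=18 t=26 v=1: → [25,36),[20,31); WM=24
i=19 t=32 v=8: → [30,41),[25,36); WM=30; [15,26) fires=7
i=20 t=31 v=5: → [30,41),[25,36); WM=30
i=21 t=33 v=9: → [30,41),[25,36); WM=31; [20,31) fires=5
i=22 t=25 v=1: DROP (t<31-2); WM=31
i=23 t=28 v=5: DROP (t<31-2); WM=31

[0,11)=5 [5,16)=4 [10,21)=5 [15,26)=7 [20,31)=5 [25,36)=5 [30,41)=3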